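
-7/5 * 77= -539/5 = -107.80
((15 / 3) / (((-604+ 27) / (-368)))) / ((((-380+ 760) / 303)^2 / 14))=29562498/1041485 = 28.38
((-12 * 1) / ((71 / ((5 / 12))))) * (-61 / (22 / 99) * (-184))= -252540/71 = -3556.90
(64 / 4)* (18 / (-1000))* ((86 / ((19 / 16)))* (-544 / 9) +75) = 2942876/2375 = 1239.11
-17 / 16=-1.06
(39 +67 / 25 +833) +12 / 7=153369/175 = 876.39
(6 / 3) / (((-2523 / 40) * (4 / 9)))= -60/841 = -0.07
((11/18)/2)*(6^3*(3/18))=11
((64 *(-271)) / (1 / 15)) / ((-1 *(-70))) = -26016/7 = -3716.57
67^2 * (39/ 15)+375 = 12046.40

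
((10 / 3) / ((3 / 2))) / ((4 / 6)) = 10/3 = 3.33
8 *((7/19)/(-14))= -4/19 = -0.21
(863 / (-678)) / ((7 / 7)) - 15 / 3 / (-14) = -2173/2373 = -0.92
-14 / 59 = -0.24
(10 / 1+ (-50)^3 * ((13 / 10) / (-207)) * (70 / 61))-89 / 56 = 642947317/707112 = 909.26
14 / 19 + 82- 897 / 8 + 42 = 1917/152 = 12.61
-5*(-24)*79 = 9480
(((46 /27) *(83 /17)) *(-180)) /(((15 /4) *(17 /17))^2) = -244352/2295 = -106.47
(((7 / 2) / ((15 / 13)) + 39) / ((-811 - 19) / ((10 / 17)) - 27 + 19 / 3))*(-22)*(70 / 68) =97097/146030 = 0.66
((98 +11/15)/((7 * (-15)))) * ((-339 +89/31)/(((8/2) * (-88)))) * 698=-269288749/429660 = -626.75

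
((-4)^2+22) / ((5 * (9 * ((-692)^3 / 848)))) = -1007/465994530 = 0.00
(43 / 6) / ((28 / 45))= 645/56 = 11.52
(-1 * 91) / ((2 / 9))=-819/2 = -409.50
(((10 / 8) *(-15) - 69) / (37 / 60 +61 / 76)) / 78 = -2565/3236 = -0.79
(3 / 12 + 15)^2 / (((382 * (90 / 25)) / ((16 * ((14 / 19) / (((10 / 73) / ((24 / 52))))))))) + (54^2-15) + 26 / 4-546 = 335176172/141531 = 2368.22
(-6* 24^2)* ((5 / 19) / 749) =-17280/14231 = -1.21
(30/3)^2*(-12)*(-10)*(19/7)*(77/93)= 836000/31 = 26967.74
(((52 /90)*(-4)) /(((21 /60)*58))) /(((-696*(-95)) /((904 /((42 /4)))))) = -47008/317103255 = 0.00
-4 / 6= -2/3 = -0.67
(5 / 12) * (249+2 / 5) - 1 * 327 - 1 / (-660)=-24539/110 = -223.08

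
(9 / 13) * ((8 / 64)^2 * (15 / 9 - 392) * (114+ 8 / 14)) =-1408713/2912 = -483.76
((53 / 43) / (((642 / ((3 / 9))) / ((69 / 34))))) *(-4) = -1219/234651 = -0.01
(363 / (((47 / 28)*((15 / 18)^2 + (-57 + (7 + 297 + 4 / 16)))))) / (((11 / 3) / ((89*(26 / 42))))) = 2749032/209761 = 13.11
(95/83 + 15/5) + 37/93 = 35063/7719 = 4.54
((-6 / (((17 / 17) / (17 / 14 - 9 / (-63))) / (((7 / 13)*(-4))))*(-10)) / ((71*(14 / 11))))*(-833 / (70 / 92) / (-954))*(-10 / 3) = 7.42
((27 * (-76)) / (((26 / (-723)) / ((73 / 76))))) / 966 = 475011/8372 = 56.74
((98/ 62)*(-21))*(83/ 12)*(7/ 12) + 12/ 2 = -190355/1488 = -127.93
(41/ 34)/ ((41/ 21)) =21/34 = 0.62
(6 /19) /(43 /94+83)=188/49685 = 0.00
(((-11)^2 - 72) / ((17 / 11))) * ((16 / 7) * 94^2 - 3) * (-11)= -7042805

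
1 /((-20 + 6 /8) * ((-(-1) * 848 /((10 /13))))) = -5/106106 = 0.00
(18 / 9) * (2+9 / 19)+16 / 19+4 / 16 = 459/76 = 6.04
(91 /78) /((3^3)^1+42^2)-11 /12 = -19687/21492 = -0.92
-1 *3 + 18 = 15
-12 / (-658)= 6/329 = 0.02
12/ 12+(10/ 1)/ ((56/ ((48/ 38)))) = 163/133 = 1.23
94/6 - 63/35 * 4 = 127/15 = 8.47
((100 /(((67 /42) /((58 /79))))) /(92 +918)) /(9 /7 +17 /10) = 1705200/111729937 = 0.02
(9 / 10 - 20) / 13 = -191/130 = -1.47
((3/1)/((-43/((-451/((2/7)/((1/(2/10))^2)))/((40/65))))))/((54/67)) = 68743675/12384 = 5551.01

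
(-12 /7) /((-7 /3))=36/49 = 0.73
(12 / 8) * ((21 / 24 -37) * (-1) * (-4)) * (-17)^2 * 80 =-5011260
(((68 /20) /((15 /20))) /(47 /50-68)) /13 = -680/130767 = -0.01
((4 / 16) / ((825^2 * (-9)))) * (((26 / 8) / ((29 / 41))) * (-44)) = 533/64597500 = 0.00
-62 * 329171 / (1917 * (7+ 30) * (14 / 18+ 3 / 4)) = -81634408/433455 = -188.33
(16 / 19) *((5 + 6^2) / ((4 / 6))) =984/19 = 51.79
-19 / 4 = -4.75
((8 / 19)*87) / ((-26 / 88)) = -30624/247 = -123.98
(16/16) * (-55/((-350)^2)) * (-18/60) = 33/245000 = 0.00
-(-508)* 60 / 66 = 5080/11 = 461.82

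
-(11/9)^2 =-1.49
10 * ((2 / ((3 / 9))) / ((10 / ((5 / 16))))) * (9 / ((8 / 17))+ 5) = 2895/64 = 45.23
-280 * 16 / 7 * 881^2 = -496743040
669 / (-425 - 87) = -1.31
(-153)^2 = 23409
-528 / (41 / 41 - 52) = 176/17 = 10.35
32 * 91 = 2912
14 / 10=7/5 = 1.40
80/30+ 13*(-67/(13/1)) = -193/3 = -64.33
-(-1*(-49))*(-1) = 49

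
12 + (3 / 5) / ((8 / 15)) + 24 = 297/8 = 37.12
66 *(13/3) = 286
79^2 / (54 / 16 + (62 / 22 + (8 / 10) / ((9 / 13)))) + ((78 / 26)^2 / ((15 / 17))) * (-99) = -23359149/145505 = -160.54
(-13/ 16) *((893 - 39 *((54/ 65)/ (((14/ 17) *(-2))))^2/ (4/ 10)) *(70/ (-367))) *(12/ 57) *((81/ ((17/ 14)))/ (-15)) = -597283119/4741640 = -125.97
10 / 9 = 1.11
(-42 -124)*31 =-5146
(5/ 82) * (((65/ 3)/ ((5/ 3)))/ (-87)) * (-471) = 10205/2378 = 4.29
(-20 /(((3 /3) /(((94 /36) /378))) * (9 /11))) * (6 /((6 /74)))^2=-14155460/15309 = -924.65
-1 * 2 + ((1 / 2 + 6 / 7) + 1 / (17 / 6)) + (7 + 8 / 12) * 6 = 10879/238 = 45.71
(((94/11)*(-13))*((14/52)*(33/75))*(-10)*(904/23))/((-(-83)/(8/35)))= 679808/47725 = 14.24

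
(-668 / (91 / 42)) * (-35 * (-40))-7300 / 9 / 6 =-151549850/351 = -431765.95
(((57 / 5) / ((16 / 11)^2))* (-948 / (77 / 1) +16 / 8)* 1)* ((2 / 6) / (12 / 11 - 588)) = 912703/28922880 = 0.03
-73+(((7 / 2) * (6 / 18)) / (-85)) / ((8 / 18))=-49661/680 = -73.03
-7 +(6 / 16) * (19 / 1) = 1/8 = 0.12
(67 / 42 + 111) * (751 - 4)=1177521/14 = 84108.64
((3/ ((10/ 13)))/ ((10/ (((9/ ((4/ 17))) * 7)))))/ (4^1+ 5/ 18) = 53703/2200 = 24.41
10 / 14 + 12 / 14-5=-24/7 = -3.43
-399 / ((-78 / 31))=4123/26 = 158.58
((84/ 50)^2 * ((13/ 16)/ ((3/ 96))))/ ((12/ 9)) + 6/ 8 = 55.79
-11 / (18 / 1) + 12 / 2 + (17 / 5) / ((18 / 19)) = 404/45 = 8.98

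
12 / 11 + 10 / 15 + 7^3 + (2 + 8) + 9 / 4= 47125/132 = 357.01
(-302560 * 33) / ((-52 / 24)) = 59906880/13 = 4608221.54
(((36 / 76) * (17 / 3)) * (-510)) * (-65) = 1690650/19 = 88981.58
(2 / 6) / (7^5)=1/50421 = 0.00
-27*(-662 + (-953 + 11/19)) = 828198/19 = 43589.37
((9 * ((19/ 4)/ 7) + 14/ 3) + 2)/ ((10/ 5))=1073/168 = 6.39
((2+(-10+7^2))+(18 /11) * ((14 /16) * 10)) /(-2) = -1217/44 = -27.66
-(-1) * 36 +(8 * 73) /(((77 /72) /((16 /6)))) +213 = 131301/77 = 1705.21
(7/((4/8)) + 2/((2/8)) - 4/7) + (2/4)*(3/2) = 621/28 = 22.18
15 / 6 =5/2 = 2.50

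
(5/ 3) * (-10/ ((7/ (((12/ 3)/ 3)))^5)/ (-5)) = 10240/12252303 = 0.00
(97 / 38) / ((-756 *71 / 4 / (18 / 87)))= -97/2464623 = 0.00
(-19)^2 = 361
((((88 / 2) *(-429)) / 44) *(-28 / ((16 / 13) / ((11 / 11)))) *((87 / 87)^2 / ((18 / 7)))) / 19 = 91091/456 = 199.76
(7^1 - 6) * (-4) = -4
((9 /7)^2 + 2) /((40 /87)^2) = 1354851/78400 = 17.28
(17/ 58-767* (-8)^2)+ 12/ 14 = -19929261/406 = -49086.85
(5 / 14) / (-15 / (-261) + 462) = 435/562786 = 0.00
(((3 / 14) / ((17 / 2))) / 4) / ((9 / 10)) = 5/714 = 0.01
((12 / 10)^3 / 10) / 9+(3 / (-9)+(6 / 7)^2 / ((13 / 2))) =-240193/1194375 = -0.20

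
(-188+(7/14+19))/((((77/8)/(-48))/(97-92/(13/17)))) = -19605312/1001 = -19585.73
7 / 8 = 0.88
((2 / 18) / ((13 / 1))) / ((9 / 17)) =17/1053 = 0.02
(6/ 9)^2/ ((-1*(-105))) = 4/945 = 0.00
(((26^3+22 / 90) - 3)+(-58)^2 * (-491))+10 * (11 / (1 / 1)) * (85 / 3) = -73396534/45 = -1631034.09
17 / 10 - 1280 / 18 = -6247/90 = -69.41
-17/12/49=-17/588 = -0.03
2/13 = 0.15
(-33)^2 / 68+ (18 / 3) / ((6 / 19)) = 2381/68 = 35.01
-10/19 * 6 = -60/19 = -3.16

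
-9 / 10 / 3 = -3/10 = -0.30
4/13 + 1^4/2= 21/26 = 0.81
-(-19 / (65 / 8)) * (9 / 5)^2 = 12312/1625 = 7.58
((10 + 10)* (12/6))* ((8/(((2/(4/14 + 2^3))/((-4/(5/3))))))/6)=-3712/7 = -530.29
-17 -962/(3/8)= -7747/3 = -2582.33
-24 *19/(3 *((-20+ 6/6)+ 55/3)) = 228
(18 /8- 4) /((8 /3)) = -21/32 = -0.66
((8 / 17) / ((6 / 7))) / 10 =14/255 = 0.05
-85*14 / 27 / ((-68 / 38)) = 665/27 = 24.63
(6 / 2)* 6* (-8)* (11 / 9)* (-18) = 3168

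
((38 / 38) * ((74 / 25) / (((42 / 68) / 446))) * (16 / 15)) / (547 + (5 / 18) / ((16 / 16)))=35908352/8619625 = 4.17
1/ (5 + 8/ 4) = 1/7 = 0.14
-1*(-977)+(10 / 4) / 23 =977.11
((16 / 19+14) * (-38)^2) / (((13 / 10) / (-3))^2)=114134.91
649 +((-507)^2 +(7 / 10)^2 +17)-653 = 25706249/100 = 257062.49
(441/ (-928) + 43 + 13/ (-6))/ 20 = 112357/55680 = 2.02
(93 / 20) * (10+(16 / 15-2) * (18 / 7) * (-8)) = 6789/50 = 135.78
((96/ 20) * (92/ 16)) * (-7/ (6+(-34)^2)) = -0.17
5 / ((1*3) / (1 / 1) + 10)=5/13 = 0.38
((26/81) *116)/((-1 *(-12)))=754/243 = 3.10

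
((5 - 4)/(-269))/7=-1/1883 = 0.00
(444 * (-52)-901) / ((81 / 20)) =-479780/81 = -5923.21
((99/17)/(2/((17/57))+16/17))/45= 11/650 = 0.02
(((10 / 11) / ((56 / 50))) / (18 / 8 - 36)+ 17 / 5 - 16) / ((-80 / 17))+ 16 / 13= 42306767/10810800 = 3.91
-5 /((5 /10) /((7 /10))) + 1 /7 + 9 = 15/7 = 2.14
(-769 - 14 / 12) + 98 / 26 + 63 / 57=-765.29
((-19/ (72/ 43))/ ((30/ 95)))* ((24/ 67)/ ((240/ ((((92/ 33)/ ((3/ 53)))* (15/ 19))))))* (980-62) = -16930691/8844 = -1914.37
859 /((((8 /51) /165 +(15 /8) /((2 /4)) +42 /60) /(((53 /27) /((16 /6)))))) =42567745/299638 = 142.06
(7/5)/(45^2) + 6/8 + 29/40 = 119531/81000 = 1.48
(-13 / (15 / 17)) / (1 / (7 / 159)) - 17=-42092/2385 = -17.65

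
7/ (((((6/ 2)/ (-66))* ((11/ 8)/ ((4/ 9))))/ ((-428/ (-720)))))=-11984/405 = -29.59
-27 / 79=-0.34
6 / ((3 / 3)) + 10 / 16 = 53/8 = 6.62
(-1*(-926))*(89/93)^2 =7334846/8649 = 848.06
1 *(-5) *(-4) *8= 160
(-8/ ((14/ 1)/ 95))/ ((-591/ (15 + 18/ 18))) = 6080/4137 = 1.47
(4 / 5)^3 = 64/125 = 0.51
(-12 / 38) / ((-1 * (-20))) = -3/190 = -0.02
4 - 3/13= 49/13 = 3.77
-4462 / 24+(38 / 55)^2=-185.44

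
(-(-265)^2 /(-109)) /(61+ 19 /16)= 224720/21691 = 10.36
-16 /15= -1.07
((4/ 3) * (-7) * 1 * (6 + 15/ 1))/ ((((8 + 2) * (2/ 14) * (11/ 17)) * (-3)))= 11662/165 = 70.68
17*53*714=643314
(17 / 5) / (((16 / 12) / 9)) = 459/20 = 22.95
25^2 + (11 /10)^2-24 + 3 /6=60271/100 = 602.71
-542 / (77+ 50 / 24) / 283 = -0.02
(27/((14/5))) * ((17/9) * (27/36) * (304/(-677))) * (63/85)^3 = -12216582/4891325 = -2.50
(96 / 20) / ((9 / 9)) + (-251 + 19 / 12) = -14677/60 = -244.62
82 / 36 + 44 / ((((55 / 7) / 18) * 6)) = 1717/90 = 19.08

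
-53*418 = -22154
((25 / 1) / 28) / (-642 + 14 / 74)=-925/664916 = 0.00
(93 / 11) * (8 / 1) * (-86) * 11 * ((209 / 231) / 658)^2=-1924852/15911427 = -0.12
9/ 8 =1.12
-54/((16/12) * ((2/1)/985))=-79785/4 = -19946.25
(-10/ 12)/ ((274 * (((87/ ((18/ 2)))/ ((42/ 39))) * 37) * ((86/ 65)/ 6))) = -525/12642086 = 0.00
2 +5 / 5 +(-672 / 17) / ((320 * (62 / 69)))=30171/10540 = 2.86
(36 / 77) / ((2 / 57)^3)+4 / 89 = 10823.01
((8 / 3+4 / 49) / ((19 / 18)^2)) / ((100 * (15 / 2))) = 7272/2211125 = 0.00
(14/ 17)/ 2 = 7/17 = 0.41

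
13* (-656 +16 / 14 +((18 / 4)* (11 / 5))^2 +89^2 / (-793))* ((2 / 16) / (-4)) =314650549/1366400 = 230.28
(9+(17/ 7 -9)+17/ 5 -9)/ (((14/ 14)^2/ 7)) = -111/5 = -22.20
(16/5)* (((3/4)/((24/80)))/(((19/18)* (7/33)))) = 4752/133 = 35.73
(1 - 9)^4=4096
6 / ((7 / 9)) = 54/7 = 7.71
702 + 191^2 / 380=303241/380 = 798.00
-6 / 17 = -0.35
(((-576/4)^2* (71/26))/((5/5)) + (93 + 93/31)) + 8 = 737480/13 = 56729.23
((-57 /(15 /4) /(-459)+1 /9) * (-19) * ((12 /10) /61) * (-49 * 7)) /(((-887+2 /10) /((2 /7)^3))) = -50312/103456305 = 0.00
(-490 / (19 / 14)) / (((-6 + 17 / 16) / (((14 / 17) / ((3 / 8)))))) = 12293120/76551 = 160.59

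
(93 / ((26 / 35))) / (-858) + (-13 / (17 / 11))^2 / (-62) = -85749897/66619124 = -1.29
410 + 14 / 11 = 4524/11 = 411.27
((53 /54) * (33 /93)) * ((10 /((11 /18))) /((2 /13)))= 3445/93 = 37.04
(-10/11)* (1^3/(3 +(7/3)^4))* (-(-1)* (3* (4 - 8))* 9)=21870/7271 = 3.01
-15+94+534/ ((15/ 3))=929/5 = 185.80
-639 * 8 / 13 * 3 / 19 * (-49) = 751464/247 = 3042.36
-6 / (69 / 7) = -14/23 = -0.61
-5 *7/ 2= -35/2 = -17.50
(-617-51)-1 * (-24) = -644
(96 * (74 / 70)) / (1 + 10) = 3552/385 = 9.23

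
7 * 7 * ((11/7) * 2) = 154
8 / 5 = 1.60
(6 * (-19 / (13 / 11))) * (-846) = 1060884/13 = 81606.46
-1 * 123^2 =-15129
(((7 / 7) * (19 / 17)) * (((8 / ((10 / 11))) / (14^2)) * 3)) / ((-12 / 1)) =-209/16660 = -0.01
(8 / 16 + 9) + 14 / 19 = 389/38 = 10.24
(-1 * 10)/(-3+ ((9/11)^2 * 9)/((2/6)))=-605/912 = -0.66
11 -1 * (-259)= 270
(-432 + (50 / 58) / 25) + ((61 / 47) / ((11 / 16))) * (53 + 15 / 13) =-5842541/17719 = -329.73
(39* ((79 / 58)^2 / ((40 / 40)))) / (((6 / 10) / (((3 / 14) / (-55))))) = -243399/518056 = -0.47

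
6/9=2/3 = 0.67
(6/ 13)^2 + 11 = 11.21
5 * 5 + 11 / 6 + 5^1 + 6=37.83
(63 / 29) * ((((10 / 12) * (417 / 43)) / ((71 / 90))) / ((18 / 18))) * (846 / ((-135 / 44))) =-543284280/88537 = -6136.24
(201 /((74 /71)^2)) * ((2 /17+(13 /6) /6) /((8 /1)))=98959871/8936832 = 11.07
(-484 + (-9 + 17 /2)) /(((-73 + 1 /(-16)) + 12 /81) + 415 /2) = -209304/58141 = -3.60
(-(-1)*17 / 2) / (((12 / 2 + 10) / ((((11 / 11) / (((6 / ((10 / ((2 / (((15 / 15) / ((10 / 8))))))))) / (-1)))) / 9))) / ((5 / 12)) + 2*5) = -85/5084 = -0.02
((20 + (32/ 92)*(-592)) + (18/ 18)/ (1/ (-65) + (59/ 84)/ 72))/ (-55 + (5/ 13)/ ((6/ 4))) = 721677372/108669365 = 6.64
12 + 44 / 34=226/17 = 13.29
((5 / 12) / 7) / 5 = 1/84 = 0.01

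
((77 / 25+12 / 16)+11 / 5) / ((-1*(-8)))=0.75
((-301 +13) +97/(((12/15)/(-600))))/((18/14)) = -170422/3 = -56807.33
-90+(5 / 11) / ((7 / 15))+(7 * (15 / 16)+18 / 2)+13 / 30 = -1349597/18480 = -73.03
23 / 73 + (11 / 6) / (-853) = 116911/373614 = 0.31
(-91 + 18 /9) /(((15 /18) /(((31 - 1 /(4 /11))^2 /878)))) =-97.08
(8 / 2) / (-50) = -2/25 = -0.08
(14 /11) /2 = 7/11 = 0.64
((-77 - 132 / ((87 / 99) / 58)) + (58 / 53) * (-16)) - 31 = -468388/53 = -8837.51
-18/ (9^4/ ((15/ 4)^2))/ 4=-25/2592 = -0.01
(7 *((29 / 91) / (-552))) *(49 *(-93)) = 44051/2392 = 18.42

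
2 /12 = 1/6 = 0.17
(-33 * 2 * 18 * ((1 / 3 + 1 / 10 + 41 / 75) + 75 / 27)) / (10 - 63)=111606/1325 = 84.23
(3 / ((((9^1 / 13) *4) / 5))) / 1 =5.42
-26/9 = -2.89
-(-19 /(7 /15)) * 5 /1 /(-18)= -475/42 = -11.31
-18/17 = -1.06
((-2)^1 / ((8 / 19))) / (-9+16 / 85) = 1615/2996 = 0.54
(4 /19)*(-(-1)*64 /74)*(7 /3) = 896/2109 = 0.42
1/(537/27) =9/179 = 0.05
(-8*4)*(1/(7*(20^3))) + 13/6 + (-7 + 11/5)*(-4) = 56086/2625 = 21.37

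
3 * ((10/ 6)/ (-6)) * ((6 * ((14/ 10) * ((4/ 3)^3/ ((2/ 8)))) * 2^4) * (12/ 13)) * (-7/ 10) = 401408/585 = 686.17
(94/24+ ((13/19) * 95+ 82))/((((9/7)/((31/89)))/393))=16067.82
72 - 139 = -67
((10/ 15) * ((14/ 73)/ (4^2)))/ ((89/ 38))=133/38982 = 0.00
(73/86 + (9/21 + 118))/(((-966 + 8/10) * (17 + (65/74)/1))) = -4427975/640608066 = -0.01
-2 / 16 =-1/8 = -0.12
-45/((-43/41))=1845/43 = 42.91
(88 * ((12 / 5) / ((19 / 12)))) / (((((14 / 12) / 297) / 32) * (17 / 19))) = 722608128/595 = 1214467.44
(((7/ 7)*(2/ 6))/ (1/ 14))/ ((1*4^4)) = 7/384 = 0.02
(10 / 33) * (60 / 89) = 200/979 = 0.20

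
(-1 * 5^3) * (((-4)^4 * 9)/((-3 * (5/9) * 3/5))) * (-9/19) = -2592000/19 = -136421.05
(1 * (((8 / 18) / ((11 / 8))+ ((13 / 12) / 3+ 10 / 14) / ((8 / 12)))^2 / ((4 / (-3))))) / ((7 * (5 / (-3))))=23048045/95622912 = 0.24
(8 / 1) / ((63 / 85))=680/63 = 10.79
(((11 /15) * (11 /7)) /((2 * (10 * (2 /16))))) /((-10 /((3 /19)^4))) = -3267/114030875 = 0.00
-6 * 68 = -408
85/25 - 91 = -438/5 = -87.60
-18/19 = -0.95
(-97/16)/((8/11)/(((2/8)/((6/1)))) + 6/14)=-7469/22032 = -0.34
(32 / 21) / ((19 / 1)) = 0.08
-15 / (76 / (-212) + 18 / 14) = -5565/344 = -16.18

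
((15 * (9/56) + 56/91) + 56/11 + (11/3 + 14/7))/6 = 331139/144144 = 2.30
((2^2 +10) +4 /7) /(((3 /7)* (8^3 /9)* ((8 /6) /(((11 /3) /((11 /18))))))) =1377/512 = 2.69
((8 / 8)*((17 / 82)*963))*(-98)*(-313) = 251082027/41 = 6123951.88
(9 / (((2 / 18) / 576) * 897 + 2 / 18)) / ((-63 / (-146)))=252288/3437 = 73.40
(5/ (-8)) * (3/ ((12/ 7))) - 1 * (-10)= 285/32 = 8.91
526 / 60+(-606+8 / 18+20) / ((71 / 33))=-187009/710 = -263.39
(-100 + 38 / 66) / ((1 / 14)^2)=-643076/33 = -19487.15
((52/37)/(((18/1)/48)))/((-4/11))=-1144/111 = -10.31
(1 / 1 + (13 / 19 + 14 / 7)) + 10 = 260/19 = 13.68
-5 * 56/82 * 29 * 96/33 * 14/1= -1818880/451 = -4032.99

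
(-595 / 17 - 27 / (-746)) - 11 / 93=-35.08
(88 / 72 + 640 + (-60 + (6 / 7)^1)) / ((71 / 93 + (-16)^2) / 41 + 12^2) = 3.87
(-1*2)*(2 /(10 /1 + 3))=-4/13 = -0.31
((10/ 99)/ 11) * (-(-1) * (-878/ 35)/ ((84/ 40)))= -17560/160083 = -0.11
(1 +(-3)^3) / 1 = -26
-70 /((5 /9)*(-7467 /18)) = 756/2489 = 0.30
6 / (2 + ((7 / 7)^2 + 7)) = 3/5 = 0.60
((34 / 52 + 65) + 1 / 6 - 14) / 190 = 2021/7410 = 0.27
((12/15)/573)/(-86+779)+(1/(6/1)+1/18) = 441214/1985445 = 0.22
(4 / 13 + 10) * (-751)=-100634/13 = -7741.08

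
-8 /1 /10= -4/5 = -0.80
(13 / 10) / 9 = 13/90 = 0.14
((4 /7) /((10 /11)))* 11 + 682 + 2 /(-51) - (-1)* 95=1399217/1785 = 783.88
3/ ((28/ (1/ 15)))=1/140 = 0.01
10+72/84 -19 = -57/7 = -8.14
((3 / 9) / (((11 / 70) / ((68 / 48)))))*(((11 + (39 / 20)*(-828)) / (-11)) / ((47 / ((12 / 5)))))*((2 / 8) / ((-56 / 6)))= -68153/113740 = -0.60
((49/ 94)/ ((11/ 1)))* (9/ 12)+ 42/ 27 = 59227/37224 = 1.59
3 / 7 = 0.43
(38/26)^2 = 2.14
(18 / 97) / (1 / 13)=2.41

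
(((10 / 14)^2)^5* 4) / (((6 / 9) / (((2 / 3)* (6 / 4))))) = 58593750/282475249 = 0.21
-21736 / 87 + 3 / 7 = -151891/609 = -249.41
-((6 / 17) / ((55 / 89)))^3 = -152273304/817400375 = -0.19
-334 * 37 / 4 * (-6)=18537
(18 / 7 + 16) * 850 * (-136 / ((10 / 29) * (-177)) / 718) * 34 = 740880400/444801 = 1665.64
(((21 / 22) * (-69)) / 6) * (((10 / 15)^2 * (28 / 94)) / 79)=-2254/122529 = -0.02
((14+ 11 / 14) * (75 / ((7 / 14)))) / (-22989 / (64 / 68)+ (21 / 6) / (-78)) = -1937520/21338429 = -0.09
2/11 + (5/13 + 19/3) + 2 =3818/429 = 8.90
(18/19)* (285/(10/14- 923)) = -315/1076 = -0.29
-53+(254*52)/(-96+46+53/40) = -631511/1947 = -324.35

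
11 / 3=3.67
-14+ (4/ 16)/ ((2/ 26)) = -43/4 = -10.75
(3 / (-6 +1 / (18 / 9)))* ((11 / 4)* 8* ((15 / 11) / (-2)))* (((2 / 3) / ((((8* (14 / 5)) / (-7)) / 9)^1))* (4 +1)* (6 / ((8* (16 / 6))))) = -30375/1408 = -21.57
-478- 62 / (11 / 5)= -5568/11 = -506.18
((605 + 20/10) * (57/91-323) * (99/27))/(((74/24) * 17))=-783505888/57239 = -13688.32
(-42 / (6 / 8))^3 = -175616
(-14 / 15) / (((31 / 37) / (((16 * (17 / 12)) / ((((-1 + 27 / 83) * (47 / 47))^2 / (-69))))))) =99663163/26040 = 3827.31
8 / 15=0.53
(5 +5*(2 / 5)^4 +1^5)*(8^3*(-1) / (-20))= 98048/625 = 156.88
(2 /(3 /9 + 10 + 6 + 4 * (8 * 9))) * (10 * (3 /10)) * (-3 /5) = -54/4565 = -0.01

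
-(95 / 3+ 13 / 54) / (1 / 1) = -1723/54 = -31.91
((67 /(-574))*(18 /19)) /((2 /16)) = -4824/5453 = -0.88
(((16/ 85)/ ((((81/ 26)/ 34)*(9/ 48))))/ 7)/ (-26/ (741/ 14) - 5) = -252928/887355 = -0.29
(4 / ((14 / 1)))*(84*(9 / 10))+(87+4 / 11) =5993/55 = 108.96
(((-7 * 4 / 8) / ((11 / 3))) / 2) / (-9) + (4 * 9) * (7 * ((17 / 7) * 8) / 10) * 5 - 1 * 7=2441.05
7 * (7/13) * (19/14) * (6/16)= 399/208 = 1.92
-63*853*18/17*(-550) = 532016100/17 = 31295064.71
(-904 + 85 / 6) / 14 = -5339/84 = -63.56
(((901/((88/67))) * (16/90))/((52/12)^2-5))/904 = 60367/6165280 = 0.01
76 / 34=38/17 = 2.24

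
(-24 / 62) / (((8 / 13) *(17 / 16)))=-312/527 = -0.59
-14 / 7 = -2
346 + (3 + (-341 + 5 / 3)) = 29/3 = 9.67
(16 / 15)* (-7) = -112/15 = -7.47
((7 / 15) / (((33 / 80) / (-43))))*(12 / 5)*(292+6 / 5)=-34231.54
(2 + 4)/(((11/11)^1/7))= 42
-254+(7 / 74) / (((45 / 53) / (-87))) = -292699/1110 = -263.69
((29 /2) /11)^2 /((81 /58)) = 24389/19602 = 1.24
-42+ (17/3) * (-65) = -1231/3 = -410.33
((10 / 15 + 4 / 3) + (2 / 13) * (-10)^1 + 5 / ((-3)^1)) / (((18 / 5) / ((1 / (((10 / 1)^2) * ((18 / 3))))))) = -47/84240 = 0.00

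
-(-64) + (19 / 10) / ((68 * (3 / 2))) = 65299/1020 = 64.02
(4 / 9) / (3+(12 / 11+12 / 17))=748/8073 = 0.09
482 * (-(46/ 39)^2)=-1019912/1521 = -670.55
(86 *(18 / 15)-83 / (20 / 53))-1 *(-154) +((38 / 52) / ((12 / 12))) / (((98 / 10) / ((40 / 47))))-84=-5590993/119756 = -46.69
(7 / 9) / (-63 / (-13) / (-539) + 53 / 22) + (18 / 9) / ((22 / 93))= 4175939/475695 = 8.78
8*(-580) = -4640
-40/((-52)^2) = -5/338 = -0.01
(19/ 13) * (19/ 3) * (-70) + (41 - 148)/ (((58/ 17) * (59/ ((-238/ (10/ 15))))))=-61148003/133458 = -458.18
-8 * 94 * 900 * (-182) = 123177600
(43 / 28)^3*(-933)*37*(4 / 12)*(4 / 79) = -914887049/433552 = -2110.21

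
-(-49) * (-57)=-2793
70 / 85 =14/17 = 0.82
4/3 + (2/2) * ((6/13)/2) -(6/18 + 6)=-62/13 = -4.77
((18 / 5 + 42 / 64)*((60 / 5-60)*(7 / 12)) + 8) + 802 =27633/40 = 690.82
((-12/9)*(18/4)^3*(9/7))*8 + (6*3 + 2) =-8608/7 = -1229.71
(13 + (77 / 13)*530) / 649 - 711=-5957728/8437 = -706.14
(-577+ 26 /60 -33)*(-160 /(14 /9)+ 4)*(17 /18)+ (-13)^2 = 53941772/945 = 57081.24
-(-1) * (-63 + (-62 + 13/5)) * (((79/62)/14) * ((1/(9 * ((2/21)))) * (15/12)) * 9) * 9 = -326349/248 = -1315.92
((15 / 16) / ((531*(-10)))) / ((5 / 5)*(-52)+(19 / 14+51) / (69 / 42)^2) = 529/97681344 = 0.00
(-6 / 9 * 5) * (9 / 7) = -4.29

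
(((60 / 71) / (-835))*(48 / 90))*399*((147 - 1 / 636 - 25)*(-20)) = 330227296/628421 = 525.49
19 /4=4.75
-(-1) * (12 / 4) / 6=1/2 = 0.50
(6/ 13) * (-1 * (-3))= 18/13 = 1.38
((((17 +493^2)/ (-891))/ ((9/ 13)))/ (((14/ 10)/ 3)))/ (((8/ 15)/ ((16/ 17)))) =-3097900/2079 = -1490.09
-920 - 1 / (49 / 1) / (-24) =-1081919/1176 = -920.00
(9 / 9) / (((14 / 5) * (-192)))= -5/2688 = 0.00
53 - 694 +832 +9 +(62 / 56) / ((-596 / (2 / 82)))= 136841569/684208 = 200.00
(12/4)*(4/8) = 3/2 = 1.50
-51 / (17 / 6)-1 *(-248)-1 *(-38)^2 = -1214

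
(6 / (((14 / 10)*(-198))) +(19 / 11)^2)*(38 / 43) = 285988/109263 = 2.62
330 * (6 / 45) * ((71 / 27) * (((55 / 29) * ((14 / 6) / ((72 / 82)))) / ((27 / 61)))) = 752013185/570807 = 1317.46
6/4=3/2 = 1.50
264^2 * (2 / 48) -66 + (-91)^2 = 11119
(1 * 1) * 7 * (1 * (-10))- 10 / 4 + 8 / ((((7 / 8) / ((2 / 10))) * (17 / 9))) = -85123/1190 = -71.53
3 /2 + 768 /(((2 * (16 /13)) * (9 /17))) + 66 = 3941/6 = 656.83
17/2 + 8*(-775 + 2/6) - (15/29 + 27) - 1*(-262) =-1036057/174 = -5954.35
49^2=2401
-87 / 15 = -29/5 = -5.80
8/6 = 4/3 = 1.33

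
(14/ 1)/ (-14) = -1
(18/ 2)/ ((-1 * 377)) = -9/377 = -0.02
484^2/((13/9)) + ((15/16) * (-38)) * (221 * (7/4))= 61734093/416 = 148399.26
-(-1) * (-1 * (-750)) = 750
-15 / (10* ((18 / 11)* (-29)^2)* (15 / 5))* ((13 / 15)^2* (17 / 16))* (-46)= 0.01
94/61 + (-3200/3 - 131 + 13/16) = -3499877/2928 = -1195.31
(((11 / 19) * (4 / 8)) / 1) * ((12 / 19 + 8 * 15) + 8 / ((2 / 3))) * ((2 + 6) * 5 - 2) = 27720/19 = 1458.95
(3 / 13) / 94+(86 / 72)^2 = 1131683/791856 = 1.43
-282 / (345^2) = -94/39675 = 0.00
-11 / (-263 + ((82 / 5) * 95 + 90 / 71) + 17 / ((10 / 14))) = -3905/468624 = -0.01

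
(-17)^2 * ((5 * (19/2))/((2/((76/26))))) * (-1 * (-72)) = 1444555.38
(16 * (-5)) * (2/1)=-160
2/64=1/32 = 0.03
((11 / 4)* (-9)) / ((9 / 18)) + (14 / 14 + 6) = -85/2 = -42.50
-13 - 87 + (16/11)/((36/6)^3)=-99.99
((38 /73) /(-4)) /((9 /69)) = -437/438 = -1.00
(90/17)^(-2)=289/8100 = 0.04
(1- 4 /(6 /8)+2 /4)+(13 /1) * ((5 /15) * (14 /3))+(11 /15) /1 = 1541/90 = 17.12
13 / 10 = 1.30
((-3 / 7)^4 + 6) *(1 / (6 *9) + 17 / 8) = 2235827/172872 = 12.93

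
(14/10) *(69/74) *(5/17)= 483/1258 = 0.38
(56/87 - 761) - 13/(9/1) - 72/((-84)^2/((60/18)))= -9743105/12789 = -761.83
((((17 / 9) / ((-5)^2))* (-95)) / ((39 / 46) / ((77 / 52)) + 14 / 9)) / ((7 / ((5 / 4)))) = -81719/135680 = -0.60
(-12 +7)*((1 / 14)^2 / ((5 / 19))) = -19/196 = -0.10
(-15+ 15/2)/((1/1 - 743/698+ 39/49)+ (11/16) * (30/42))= -2052120/334501 = -6.13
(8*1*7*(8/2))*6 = 1344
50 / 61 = 0.82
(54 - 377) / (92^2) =-323/8464 = -0.04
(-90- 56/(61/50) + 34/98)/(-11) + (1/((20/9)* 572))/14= 842763683/68388320 = 12.32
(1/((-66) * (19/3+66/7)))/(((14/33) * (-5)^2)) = -3/33100 = 0.00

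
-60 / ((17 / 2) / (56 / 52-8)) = 10800/221 = 48.87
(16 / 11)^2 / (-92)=-64/2783 = -0.02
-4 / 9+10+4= 122/9 = 13.56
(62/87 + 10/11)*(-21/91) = -0.37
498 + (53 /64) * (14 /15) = 239411/480 = 498.77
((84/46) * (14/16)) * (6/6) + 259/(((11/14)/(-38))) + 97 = -12576715/1012 = -12427.58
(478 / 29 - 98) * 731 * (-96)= 165896064/29 = 5720553.93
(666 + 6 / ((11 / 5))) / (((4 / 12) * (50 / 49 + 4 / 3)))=1621998/1903 = 852.34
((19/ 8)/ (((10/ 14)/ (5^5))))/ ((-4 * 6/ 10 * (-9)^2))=-415625/7776 = -53.45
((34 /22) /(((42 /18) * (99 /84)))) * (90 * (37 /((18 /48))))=603840/121 = 4990.41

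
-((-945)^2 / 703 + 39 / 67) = -59860092/47101 = -1270.89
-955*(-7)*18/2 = 60165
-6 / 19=-0.32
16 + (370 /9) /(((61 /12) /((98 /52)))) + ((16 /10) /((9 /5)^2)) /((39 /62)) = 6171524/192699 = 32.03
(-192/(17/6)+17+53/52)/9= -43975/7956 = -5.53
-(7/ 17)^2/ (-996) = 49/287844 = 0.00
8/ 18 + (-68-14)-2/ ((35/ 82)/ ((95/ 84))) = -38303/441 = -86.85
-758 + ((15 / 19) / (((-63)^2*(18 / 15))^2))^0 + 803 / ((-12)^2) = -108205/144 = -751.42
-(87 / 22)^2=-7569/484 = -15.64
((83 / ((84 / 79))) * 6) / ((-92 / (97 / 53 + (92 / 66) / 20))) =-31126079/3218160 = -9.67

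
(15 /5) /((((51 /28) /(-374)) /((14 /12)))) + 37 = -2045/3 = -681.67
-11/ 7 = -1.57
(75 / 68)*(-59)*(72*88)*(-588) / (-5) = -824281920/17 = -48487171.76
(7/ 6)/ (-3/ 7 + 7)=49/276 = 0.18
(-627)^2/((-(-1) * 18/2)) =43681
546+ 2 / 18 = 4915/9 = 546.11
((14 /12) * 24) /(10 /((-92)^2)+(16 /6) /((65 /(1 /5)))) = 16504800/5533 = 2982.97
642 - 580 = 62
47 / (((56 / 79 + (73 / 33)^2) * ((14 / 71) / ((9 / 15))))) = 861256341/33738250 = 25.53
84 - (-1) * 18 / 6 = 87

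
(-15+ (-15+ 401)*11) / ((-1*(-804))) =4231/804 = 5.26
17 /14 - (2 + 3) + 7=45/14 = 3.21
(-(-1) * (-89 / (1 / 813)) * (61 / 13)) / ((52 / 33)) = -145654641/676 = -215465.45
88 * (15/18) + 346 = 1258/3 = 419.33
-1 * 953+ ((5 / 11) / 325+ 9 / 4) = -2719141/2860 = -950.75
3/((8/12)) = 9/2 = 4.50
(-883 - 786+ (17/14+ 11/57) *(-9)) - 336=-536699/266 = -2017.67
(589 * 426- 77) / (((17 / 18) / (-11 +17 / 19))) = -866892672/323 = -2683878.24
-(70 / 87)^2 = -4900/7569 = -0.65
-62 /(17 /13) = -806/17 = -47.41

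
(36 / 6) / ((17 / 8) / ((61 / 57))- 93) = -976/14805 = -0.07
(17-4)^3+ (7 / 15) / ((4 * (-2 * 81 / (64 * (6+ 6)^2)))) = 295699/135 = 2190.36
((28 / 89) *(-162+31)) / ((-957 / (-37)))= -1.59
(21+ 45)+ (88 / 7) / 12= 67.05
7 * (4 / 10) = 14/5 = 2.80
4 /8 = 1/2 = 0.50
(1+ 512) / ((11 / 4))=2052/11 = 186.55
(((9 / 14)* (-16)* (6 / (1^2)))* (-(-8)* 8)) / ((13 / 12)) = -331776/91 = -3645.89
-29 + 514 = 485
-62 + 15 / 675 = -61.98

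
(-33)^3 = -35937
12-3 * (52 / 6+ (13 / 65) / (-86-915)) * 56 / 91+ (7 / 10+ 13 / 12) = -2.22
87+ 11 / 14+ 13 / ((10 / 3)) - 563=-16496/35 = -471.31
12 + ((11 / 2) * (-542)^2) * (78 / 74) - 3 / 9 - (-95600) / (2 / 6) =220873229/111 = 1989848.91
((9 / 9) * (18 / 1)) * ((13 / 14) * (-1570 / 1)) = -183690/7 = -26241.43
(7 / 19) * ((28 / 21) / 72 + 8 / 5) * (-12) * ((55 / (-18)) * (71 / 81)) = 125741/6561 = 19.16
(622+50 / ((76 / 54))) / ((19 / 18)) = 224874/361 = 622.92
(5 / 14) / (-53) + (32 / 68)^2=46043/214438 = 0.21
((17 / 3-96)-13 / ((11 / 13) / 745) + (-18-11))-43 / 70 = -26717129/2310 = -11565.86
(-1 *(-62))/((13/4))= 248/13 = 19.08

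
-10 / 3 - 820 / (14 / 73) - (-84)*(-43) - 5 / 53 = -8782841/1113 = -7891.14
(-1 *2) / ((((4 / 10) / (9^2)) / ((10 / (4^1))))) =-2025/2 = -1012.50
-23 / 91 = -0.25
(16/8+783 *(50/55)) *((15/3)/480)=1963/264 = 7.44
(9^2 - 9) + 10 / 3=226/3 = 75.33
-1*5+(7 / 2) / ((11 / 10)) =-20/11 = -1.82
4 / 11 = 0.36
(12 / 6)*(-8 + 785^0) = -14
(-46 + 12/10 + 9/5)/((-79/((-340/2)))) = -7310/79 = -92.53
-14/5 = -2.80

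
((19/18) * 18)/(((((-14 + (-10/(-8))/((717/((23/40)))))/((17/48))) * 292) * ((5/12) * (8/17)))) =-3937047/468941780 = -0.01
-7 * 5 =-35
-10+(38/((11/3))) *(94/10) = 4808/55 = 87.42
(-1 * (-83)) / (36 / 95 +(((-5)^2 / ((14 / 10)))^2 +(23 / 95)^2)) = 36704675/141209126 = 0.26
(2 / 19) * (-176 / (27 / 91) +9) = -31546/513 = -61.49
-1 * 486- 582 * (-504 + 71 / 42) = 2043007/7 = 291858.14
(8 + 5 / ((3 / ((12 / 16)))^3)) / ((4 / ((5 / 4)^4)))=4.93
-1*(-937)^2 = -877969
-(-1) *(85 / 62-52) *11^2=-379819/62 = -6126.11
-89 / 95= -0.94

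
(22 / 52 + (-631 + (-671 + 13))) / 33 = -33503/858 = -39.05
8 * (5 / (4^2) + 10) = 165/2 = 82.50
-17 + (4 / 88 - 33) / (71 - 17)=-20921/1188 = -17.61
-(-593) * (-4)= -2372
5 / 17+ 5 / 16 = 165/272 = 0.61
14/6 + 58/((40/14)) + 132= 4639/30 = 154.63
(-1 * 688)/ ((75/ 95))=-13072/15 = -871.47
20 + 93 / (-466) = 9227/466 = 19.80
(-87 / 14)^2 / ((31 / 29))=219501/6076 = 36.13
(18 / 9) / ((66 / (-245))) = -245/33 = -7.42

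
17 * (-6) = -102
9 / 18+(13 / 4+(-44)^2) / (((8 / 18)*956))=77461/15296 = 5.06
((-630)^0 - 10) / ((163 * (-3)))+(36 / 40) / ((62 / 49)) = 73743/101060 = 0.73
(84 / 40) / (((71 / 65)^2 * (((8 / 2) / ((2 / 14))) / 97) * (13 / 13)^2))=245895/40328 = 6.10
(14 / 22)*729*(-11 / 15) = -1701/5 = -340.20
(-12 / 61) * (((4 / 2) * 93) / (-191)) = 2232/11651 = 0.19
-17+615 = 598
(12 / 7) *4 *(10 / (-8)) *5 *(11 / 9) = -1100/21 = -52.38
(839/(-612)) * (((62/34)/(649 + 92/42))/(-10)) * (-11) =-2002693/474249000 = 0.00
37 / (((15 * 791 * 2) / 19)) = 703/23730 = 0.03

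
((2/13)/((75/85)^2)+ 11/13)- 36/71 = 111463/207675 = 0.54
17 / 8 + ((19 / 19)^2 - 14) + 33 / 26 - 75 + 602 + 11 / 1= 528.39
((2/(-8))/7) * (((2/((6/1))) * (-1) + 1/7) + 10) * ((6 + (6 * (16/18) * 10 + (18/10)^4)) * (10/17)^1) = -13486099/937125 = -14.39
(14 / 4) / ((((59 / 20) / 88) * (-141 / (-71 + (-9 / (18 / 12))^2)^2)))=-7546000/8319 = -907.08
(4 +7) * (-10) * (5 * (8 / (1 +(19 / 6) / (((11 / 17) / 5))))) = -290400/1681 = -172.75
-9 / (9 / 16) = -16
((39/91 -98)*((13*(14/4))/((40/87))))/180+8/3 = -244691/4800 = -50.98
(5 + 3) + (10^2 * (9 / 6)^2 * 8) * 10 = 18008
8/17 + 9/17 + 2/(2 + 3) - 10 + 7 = -8/5 = -1.60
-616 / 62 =-308/31 = -9.94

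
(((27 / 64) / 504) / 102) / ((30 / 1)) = 1/3655680 = 0.00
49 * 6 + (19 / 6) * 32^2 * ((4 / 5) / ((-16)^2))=4562/15 = 304.13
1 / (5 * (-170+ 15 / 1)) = -1/775 = 0.00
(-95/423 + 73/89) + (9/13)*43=30.36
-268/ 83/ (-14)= 134/581 = 0.23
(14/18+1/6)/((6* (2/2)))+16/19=2051/2052 = 1.00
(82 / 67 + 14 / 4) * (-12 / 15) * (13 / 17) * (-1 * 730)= 2402868/1139 = 2109.63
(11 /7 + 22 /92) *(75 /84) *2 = 14575/4508 = 3.23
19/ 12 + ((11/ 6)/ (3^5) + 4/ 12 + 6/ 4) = 9985/2916 = 3.42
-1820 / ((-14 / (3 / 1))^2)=-83.57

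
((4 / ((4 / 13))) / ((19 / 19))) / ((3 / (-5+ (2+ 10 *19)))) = 2431/3 = 810.33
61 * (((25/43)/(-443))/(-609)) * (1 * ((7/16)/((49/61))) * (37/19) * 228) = 3441925/108274516 = 0.03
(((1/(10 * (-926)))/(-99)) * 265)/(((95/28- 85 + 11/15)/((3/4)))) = -1855/691975724 = 0.00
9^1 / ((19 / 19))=9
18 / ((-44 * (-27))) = 1/66 = 0.02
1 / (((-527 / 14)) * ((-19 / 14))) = 196/10013 = 0.02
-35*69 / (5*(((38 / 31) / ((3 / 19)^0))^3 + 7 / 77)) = -158279583/633383 = -249.90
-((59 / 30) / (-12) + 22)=-7861/360 = -21.84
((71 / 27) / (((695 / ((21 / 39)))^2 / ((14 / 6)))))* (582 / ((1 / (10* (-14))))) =-132285496/440808615 = -0.30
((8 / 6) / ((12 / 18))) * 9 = 18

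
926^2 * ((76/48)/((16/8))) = 4073011/6 = 678835.17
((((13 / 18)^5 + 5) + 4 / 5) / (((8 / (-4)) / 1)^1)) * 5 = -14.99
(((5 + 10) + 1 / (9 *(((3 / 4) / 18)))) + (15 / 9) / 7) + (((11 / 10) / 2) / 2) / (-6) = 10001/560 = 17.86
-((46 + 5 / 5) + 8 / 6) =-48.33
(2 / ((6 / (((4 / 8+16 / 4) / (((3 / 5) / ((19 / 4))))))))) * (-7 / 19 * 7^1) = -245/8 = -30.62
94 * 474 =44556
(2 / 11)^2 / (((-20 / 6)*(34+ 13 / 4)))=-24/90145 = 0.00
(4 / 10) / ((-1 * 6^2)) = -1/90 = -0.01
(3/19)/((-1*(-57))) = 1/361 = 0.00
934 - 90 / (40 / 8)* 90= -686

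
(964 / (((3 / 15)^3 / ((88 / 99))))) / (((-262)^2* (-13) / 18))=-482000/223093 = -2.16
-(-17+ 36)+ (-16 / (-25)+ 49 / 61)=-17.56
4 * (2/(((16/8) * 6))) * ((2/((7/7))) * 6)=8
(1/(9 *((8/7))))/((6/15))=0.24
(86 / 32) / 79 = 0.03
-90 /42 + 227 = 1574/7 = 224.86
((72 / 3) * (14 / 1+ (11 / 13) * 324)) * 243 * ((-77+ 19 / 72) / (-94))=64478025/47 = 1371872.87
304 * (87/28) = 6612/7 = 944.57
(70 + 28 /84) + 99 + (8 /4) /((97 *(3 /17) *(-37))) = 607726/3589 = 169.33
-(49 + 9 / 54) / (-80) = 59/96 = 0.61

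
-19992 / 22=-9996/11 = -908.73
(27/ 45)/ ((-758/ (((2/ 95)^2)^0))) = -3/3790 = 0.00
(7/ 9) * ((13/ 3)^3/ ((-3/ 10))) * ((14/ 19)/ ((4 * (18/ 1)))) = -538265/249318 = -2.16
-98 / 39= -2.51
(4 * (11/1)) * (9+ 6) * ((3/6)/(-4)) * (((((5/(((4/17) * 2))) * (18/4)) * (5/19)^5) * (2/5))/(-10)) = 15778125/79235168 = 0.20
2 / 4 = 0.50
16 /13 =1.23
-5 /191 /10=-1/382 = 0.00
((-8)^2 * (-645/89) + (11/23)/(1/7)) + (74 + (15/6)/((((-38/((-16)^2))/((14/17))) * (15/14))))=-792262189/1983543 = -399.42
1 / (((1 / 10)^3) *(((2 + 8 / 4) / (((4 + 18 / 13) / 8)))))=4375/26 = 168.27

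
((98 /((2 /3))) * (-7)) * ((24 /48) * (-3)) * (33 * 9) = 916839/2 = 458419.50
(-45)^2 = 2025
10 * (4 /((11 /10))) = 400/11 = 36.36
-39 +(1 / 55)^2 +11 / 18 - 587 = -34052407/54450 = -625.39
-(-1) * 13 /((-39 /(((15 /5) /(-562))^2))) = -3/315844 = 0.00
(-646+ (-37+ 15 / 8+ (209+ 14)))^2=13432225/64 = 209878.52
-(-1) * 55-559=-504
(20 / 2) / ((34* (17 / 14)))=70/289 = 0.24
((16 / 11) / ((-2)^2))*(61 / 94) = 122/517 = 0.24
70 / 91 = 10/13 = 0.77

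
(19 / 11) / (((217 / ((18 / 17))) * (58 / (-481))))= -82251/1176791 = -0.07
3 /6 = 1/2 = 0.50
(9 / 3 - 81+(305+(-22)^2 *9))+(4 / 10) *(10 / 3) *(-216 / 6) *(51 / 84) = 4553.86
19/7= 2.71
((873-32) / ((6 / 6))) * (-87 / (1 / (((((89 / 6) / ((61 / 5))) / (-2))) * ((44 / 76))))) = 119384155/4636 = 25751.54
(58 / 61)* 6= 348/61 = 5.70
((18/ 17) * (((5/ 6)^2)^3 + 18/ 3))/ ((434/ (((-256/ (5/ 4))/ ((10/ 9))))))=-337784/118575 = -2.85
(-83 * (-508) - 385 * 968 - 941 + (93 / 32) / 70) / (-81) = 742463587/181440 = 4092.06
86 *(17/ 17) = 86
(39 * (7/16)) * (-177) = -48321/16 = -3020.06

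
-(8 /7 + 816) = -5720/7 = -817.14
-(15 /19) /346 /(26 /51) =-765/170924 = 0.00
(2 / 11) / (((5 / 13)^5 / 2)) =1485172/34375 = 43.21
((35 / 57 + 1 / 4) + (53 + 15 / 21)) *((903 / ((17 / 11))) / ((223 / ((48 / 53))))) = 494419332/3817537 = 129.51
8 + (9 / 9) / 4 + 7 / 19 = 655/76 = 8.62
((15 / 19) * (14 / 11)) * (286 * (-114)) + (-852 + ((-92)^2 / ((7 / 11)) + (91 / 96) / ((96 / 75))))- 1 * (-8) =-20302.69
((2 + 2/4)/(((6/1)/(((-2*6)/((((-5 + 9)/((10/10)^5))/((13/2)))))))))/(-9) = 65/72 = 0.90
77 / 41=1.88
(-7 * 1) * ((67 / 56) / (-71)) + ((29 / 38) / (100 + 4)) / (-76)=2513389/21324992 = 0.12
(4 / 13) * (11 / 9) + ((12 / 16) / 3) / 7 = 0.41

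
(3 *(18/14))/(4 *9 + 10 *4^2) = 0.02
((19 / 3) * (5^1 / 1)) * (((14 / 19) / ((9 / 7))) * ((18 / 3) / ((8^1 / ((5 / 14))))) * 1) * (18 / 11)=175/22 = 7.95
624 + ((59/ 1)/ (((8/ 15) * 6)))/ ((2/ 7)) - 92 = 596.53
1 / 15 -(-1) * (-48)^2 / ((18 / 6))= 11521/15 = 768.07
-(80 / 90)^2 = -64/81 = -0.79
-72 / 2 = -36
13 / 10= 1.30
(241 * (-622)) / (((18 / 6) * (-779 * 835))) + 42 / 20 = 8495663/3902790 = 2.18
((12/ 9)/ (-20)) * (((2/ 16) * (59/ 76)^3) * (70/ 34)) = -0.01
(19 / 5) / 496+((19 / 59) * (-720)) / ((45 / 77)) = -58050719/146320 = -396.74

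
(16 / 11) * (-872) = -13952/11 = -1268.36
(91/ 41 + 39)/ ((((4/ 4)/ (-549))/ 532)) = -493594920/41 = -12038900.49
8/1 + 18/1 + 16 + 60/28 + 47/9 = 3110/63 = 49.37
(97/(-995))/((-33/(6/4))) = 97/21890 = 0.00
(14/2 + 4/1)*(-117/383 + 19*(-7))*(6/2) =-4399.08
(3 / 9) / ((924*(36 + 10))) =1/127512 = 0.00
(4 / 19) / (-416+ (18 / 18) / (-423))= -1692/3343411 = 0.00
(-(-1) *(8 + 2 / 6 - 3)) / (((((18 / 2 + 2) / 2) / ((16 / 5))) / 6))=1024/55 = 18.62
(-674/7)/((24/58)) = -9773/42 = -232.69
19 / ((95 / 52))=52/5 = 10.40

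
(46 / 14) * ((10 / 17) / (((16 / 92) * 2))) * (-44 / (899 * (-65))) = 5819/1390753 = 0.00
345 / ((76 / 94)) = 16215/38 = 426.71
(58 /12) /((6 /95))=2755/36 = 76.53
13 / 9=1.44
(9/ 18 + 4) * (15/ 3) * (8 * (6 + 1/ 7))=7740/7 = 1105.71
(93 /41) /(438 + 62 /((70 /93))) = 1085/248911 = 0.00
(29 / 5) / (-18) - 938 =-84449/90 = -938.32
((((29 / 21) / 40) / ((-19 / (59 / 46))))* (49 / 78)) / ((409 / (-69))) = 11977/48491040 = 0.00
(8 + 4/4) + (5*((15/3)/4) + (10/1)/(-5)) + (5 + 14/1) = 129/4 = 32.25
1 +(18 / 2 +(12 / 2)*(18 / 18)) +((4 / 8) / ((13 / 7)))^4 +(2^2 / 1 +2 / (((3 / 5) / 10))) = 73123363/1370928 = 53.34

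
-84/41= -2.05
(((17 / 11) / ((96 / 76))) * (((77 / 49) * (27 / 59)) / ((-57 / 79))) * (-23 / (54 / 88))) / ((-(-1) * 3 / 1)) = 339779/22302 = 15.24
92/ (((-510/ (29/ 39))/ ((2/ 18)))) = -1334/89505 = -0.01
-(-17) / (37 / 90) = 1530/37 = 41.35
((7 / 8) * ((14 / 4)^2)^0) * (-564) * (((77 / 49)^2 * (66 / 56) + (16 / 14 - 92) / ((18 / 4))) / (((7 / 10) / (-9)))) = -150429375/1372 = -109642.40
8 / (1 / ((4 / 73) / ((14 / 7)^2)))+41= 3001/73 = 41.11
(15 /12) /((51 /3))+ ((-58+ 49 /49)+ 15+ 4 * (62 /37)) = -88623/2516 = -35.22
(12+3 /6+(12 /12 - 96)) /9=-9.17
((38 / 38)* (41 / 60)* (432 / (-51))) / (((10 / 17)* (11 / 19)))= -17.00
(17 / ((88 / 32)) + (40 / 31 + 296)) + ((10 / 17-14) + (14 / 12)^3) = 365188051/1252152 = 291.65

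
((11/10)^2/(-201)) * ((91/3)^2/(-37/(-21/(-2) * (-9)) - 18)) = 539539/1715200 = 0.31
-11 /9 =-1.22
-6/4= -3/2 = -1.50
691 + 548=1239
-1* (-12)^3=1728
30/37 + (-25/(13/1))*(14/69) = 13960/33189 = 0.42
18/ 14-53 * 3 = -1104/7 = -157.71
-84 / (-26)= 42/13 = 3.23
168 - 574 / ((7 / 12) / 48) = -47064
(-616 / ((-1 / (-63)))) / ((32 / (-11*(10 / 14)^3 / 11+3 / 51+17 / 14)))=-1102.00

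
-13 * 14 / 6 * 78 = -2366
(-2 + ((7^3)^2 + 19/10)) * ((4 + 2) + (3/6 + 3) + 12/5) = 140002191/100 = 1400021.91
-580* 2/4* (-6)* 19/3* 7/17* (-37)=-2854180/17 = -167892.94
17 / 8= 2.12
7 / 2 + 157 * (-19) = -5959/2 = -2979.50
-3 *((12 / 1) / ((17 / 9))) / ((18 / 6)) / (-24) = 9/34 = 0.26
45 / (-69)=-15/23 = -0.65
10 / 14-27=-184/7 = -26.29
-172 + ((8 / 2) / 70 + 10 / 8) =-23897/140 = -170.69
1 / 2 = 0.50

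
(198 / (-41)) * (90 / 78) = -2970/533 = -5.57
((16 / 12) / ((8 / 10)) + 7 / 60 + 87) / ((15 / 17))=90559/900 = 100.62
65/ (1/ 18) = 1170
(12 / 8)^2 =9/4 = 2.25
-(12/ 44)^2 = -9/121 = -0.07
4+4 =8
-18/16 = -9/8 = -1.12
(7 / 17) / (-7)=-1/17 = -0.06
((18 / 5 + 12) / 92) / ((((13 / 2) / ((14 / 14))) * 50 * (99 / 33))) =1/5750 = 0.00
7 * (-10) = -70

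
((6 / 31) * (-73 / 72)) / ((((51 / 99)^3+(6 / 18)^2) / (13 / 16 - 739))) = 4563999/7808 = 584.53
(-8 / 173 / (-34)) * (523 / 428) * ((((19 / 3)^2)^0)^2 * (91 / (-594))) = -47593/186924078 = 0.00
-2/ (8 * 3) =-1/12 = -0.08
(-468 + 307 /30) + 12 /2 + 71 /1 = -380.77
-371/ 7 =-53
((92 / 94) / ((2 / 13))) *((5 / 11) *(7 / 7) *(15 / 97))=22425/50149 = 0.45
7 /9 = 0.78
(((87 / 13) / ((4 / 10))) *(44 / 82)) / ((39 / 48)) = 76560/6929 = 11.05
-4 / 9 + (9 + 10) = 18.56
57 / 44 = 1.30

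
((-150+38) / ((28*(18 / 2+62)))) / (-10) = 2/355 = 0.01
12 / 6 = 2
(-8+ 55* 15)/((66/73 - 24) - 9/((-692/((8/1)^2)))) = -10317893/281166 = -36.70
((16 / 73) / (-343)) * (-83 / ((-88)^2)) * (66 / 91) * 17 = 4233/50128078 = 0.00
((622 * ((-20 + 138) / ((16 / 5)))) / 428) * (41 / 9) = 3761545/15408 = 244.13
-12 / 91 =-0.13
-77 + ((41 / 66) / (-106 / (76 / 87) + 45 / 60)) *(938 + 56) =-24836917/302445 = -82.12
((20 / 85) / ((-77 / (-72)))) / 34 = 144/22253 = 0.01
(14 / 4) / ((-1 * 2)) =-1.75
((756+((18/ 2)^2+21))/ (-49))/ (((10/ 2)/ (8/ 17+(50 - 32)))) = -269412/4165 = -64.68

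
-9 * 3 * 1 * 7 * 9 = -1701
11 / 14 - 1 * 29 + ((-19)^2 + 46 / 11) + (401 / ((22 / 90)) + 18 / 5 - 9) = 1518457/770 = 1972.02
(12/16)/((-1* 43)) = -3/172 = -0.02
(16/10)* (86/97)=688/485 = 1.42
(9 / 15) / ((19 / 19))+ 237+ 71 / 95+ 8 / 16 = 45381/190 = 238.85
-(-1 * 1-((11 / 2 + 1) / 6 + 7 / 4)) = 23/6 = 3.83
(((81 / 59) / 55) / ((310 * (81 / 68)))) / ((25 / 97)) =3298/12574375 = 0.00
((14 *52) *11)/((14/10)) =5720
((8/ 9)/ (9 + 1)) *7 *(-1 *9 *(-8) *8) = 358.40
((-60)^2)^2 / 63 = 1440000/7 = 205714.29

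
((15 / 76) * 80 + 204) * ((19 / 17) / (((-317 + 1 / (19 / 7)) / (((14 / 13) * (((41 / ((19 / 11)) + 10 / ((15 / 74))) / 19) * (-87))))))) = 12980835/46436 = 279.54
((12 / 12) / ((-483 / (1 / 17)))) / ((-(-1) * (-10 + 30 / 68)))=2/156975 = 0.00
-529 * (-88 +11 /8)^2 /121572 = -32.65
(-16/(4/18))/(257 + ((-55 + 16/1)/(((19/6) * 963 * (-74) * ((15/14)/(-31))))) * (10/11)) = -178725096/637938017 = -0.28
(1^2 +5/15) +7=25/3 = 8.33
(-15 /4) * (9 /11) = -135/44 = -3.07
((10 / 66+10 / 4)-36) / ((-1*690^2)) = 2201/31422600 = 0.00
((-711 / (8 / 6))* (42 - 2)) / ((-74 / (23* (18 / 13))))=4415310/481 = 9179.44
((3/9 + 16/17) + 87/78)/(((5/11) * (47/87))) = 1010911/103870 = 9.73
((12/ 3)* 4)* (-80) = -1280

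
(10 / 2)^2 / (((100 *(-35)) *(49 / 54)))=-27/3430 = -0.01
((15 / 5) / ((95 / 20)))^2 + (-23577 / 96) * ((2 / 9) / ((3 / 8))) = -2829323/19494 = -145.14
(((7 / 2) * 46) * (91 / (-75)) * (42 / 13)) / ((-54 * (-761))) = -0.02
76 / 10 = 7.60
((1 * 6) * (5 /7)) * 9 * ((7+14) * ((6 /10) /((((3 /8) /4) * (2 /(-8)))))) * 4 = -82944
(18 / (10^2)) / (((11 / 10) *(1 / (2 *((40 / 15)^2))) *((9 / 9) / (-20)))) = -512/11 = -46.55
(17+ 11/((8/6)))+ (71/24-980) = -22843/24 = -951.79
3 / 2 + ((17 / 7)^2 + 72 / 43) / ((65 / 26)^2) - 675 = -672.29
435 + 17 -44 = 408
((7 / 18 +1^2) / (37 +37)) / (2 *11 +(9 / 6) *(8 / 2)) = 25/37296 = 0.00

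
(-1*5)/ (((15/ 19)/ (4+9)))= -247/3 = -82.33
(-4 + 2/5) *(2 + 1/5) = -198/25 = -7.92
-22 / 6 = -11/3 = -3.67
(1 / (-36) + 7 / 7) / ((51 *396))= 35/727056 = 0.00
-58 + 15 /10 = -56.50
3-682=-679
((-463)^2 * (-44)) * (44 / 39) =-415018384/39 = -10641497.03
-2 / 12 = -1/6 = -0.17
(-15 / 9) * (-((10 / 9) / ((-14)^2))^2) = 125/2333772 = 0.00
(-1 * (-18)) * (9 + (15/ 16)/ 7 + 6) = 272.41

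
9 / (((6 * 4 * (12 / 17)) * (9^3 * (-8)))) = -17/186624 = 0.00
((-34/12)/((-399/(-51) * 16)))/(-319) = 289/4072992 = 0.00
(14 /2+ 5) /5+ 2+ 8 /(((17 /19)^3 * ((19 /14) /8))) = 1725366/24565 = 70.24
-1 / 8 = -0.12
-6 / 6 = -1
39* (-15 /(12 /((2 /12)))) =-65/8 = -8.12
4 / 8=1/2 = 0.50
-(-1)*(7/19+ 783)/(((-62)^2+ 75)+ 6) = 14884/74575 = 0.20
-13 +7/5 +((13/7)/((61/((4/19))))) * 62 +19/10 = -754721/81130 = -9.30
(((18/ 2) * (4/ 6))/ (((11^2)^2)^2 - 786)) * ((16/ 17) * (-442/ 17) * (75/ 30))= -1248/728817523 = 0.00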